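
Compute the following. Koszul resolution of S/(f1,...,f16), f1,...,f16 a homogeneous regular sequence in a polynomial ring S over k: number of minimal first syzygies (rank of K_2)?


Regular sequence => Koszul complex is the minimal free resolution.
Syz_1 minimally generated by Koszul relations f_i*e_j - f_j*e_i (i<j): mu(Syz_1) = beta_2 = C(m,2) = m(m-1)/2
m=16
16*15/2 = 120


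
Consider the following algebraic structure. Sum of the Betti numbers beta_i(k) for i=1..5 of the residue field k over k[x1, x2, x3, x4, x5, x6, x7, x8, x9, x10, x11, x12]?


Koszul resolution: beta_i(k)=C(n,i), n=12
C(12,1)=12, C(12,2)=66, C(12,3)=220, C(12,4)=495, C(12,5)=792
Sum=1585


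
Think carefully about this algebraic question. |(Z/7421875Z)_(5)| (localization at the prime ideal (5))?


5-primary part: 7421875=5^8*19
Size=5^8=390625


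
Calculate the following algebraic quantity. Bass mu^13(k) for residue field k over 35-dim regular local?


C(n,i)=C(35,13)=1476337800


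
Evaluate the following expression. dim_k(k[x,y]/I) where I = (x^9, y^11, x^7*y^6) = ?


k[x,y]/I, I = (x^9, y^11, x^7*y^6)
Rect: 9x11=99. Corner: (9-7)x(11-6)=10.
dim = 99-10 = 89


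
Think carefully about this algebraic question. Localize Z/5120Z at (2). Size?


2-primary part: 5120=2^10*5
Size=2^10=1024


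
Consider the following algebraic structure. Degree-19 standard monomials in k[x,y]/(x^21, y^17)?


k[x,y], I = (x^21, y^17), d = 19
Need i < 21 and d-i < 17.
Range: 3 <= i <= 19.
H(19) = 17


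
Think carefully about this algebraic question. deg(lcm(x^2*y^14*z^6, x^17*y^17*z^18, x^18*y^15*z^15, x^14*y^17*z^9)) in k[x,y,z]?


lcm = componentwise max:
x: max(2,17,18,14)=18
y: max(14,17,15,17)=17
z: max(6,18,15,9)=18
Total=18+17+18=53


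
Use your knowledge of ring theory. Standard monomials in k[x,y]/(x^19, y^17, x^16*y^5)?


k[x,y]/I, I = (x^19, y^17, x^16*y^5)
Rect: 19x17=323. Corner: (19-16)x(17-5)=36.
dim = 323-36 = 287


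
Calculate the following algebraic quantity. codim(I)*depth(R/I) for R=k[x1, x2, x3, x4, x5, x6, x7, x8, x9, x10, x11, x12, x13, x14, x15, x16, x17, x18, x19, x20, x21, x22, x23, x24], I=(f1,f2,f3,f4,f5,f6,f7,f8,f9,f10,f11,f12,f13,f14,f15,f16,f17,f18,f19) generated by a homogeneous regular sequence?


codim=19, depth=dim(R/I)=24-19=5
Product=19*5=95


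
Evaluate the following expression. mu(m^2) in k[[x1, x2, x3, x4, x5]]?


C(n+d-1,d)=C(6,2)=15


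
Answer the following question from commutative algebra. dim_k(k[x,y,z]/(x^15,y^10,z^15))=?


Basis: x^iy^jz^k, i<15,j<10,k<15
15*10*15=2250


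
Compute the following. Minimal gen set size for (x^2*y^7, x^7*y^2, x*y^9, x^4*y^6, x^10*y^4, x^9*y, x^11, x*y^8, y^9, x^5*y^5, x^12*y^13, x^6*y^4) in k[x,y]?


Remove redundant (divisible by others).
x^12*y^13 redundant.
x^10*y^4 redundant.
x*y^9 redundant.
Min: x^11, x^9*y, x^7*y^2, x^6*y^4, x^5*y^5, x^4*y^6, x^2*y^7, x*y^8, y^9
Count=9


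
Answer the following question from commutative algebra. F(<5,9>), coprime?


gcd(5,9)=1 => F=ab-a-b=5*9-5-9=45-14=31


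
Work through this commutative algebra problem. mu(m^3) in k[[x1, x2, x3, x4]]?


C(n+d-1,d)=C(6,3)=20


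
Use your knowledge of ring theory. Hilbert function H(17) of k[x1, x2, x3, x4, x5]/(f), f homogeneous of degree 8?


C(21,4)-C(13,4)=5985-715=5270


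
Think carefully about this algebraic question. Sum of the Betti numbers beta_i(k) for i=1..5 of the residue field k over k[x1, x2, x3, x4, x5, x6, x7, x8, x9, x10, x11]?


Koszul resolution: beta_i(k)=C(n,i), n=11
C(11,1)=11, C(11,2)=55, C(11,3)=165, C(11,4)=330, C(11,5)=462
Sum=1023


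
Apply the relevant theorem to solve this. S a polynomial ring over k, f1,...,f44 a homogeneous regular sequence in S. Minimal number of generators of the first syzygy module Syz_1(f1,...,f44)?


Regular sequence => Koszul complex is the minimal free resolution.
Syz_1 minimally generated by Koszul relations f_i*e_j - f_j*e_i (i<j): mu(Syz_1) = beta_2 = C(m,2) = m(m-1)/2
m=44
44*43/2 = 946


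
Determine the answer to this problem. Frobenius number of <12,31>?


gcd(12,31)=1 => F=ab-a-b=12*31-12-31=372-43=329


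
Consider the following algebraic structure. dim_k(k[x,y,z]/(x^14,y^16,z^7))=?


Basis: x^iy^jz^k, i<14,j<16,k<7
14*16*7=1568


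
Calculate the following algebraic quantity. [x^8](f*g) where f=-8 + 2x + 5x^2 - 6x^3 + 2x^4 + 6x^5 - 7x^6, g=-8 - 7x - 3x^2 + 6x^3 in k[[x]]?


[x^8] = sum a_i*b_j, i+j=8
  6*6=36
  -7*-3=21
Sum=57


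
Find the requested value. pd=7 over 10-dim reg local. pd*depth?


pd+depth=10
depth=10-7=3
pd*depth=7*3=21


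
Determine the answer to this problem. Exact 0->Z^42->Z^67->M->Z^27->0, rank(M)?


Alt sum=0:
(-1)^0*42 + (-1)^1*67 + (-1)^2*? + (-1)^3*27=0
rank(M)=52


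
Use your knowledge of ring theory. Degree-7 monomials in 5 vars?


C(d+n-1,n-1)=C(11,4)=330


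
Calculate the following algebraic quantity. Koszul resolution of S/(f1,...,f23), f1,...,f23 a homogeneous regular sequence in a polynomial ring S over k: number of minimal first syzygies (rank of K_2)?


Regular sequence => Koszul complex is the minimal free resolution.
Syz_1 minimally generated by Koszul relations f_i*e_j - f_j*e_i (i<j): mu(Syz_1) = beta_2 = C(m,2) = m(m-1)/2
m=23
23*22/2 = 253


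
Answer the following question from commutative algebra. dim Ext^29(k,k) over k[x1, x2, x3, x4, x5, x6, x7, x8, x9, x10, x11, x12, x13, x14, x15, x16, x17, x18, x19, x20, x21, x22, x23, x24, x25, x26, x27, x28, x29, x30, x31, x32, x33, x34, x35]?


C(n,i)=C(35,29)=1623160


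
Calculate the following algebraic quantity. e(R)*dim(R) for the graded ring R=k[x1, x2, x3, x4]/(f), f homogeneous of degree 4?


e(R)=deg(f)=4, dim(R)=4-1=3
e*dim=4*3=12


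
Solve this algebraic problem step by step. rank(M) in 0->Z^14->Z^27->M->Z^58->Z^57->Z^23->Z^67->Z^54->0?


Alt sum=0:
(-1)^0*14 + (-1)^1*27 + (-1)^2*? + (-1)^3*58 + (-1)^4*57 + (-1)^5*23 + (-1)^6*67 + (-1)^7*54=0
rank(M)=24


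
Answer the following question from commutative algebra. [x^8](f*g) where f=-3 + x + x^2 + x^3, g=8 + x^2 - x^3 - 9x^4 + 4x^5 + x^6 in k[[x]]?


[x^8] = sum a_i*b_j, i+j=8
  1*1=1
  1*4=4
Sum=5


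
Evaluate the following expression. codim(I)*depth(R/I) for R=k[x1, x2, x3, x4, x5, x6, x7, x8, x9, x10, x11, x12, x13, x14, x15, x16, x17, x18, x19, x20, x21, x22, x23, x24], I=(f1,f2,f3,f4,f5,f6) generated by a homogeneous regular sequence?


codim=6, depth=dim(R/I)=24-6=18
Product=6*18=108


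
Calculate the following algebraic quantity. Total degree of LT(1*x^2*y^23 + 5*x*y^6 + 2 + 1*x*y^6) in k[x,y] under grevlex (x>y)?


LT: 1*x^2*y^23
deg_x=2, deg_y=23
Total=2+23=25


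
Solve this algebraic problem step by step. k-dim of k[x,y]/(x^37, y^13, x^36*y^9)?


k[x,y]/I, I = (x^37, y^13, x^36*y^9)
Rect: 37x13=481. Corner: (37-36)x(13-9)=4.
dim = 481-4 = 477


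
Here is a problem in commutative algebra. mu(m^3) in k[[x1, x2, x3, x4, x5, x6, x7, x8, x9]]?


C(n+d-1,d)=C(11,3)=165


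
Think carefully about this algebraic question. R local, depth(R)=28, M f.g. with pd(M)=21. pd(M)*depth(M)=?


pd+depth=28
depth=28-21=7
pd*depth=21*7=147


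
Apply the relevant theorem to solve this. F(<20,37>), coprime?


gcd(20,37)=1 => F=ab-a-b=20*37-20-37=740-57=683


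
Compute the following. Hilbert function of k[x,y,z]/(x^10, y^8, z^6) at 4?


Need i<10, j<8, k<6 with i+j+k=4.
For each i, j ranges over max(0,4-i-5)..min(7,4-i):
  i=0: j in [0,4] -> 5
  i=1: j in [0,3] -> 4
  i=2: j in [0,2] -> 3
  i=3: j in [0,1] -> 2
  i=4: j in [0,0] -> 1
H(4) = 5+4+3+2+1 = 15


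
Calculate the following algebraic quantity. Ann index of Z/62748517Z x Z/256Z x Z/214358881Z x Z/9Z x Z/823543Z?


Exponent = lcm of the cyclic orders; pairwise coprime => product.
13^7*2^8*11^8*3^2*7^7=62748517*256*214358881*9*823543=25521941111927572401433344


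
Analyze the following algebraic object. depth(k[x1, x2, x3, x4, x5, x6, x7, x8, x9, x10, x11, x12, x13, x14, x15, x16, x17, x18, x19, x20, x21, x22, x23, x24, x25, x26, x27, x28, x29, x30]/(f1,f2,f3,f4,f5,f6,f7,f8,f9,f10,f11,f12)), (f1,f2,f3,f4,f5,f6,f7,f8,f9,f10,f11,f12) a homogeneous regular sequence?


depth(R)=30
depth(R/I)=30-12=18


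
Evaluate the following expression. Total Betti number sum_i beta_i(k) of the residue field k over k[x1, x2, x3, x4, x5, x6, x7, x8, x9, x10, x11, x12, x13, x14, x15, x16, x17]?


Koszul resolution: beta_i(k)=C(n,i), n=17
sum_i C(17,i) = 2^17 = 131072


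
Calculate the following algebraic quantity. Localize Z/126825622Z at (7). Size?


7-primary part: 126825622=7^8*22
Size=7^8=5764801


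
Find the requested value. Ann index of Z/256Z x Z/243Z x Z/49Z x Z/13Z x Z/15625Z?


Exponent = lcm of the cyclic orders; pairwise coprime => product.
2^8*3^5*7^2*13^1*5^6=256*243*49*13*15625=619164000000


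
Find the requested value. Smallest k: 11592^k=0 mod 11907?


11592^k mod 11907:
k=1: 11592
k=2: 3969
k=3: 0
First zero at k = 3


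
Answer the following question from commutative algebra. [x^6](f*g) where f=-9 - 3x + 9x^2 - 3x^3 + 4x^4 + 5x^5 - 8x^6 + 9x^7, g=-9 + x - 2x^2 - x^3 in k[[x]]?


[x^6] = sum a_i*b_j, i+j=6
  -3*-1=3
  4*-2=-8
  5*1=5
  -8*-9=72
Sum=72


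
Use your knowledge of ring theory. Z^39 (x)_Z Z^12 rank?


rank(M(x)N) = rank(M)*rank(N)
39*12 = 468


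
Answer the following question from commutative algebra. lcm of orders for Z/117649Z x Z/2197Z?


Exponent = lcm of the cyclic orders; pairwise coprime => product.
7^6*13^3=117649*2197=258474853


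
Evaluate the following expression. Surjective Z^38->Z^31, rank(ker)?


rank(ker) = 38-31 = 7


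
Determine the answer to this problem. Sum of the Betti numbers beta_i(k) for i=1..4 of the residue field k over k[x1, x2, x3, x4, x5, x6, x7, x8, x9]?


Koszul resolution: beta_i(k)=C(n,i), n=9
C(9,1)=9, C(9,2)=36, C(9,3)=84, C(9,4)=126
Sum=255


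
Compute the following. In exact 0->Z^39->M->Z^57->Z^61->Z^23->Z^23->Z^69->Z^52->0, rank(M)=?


Alt sum=0:
(-1)^0*39 + (-1)^1*? + (-1)^2*57 + (-1)^3*61 + (-1)^4*23 + (-1)^5*23 + (-1)^6*69 + (-1)^7*52=0
rank(M)=52


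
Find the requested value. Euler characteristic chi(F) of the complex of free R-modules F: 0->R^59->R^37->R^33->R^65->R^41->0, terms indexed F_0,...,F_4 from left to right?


chi = sum (-1)^i * rank:
(-1)^0*59=59
(-1)^1*37=-37
(-1)^2*33=33
(-1)^3*65=-65
(-1)^4*41=41
chi=31


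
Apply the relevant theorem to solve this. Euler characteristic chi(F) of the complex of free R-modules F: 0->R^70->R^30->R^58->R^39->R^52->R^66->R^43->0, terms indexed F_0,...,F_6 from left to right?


chi = sum (-1)^i * rank:
(-1)^0*70=70
(-1)^1*30=-30
(-1)^2*58=58
(-1)^3*39=-39
(-1)^4*52=52
(-1)^5*66=-66
(-1)^6*43=43
chi=88


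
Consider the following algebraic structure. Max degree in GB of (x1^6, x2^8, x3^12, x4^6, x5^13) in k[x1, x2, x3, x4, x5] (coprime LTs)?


Pure powers, coprime LTs => already GB.
Degrees: 6, 8, 12, 6, 13
Max=13


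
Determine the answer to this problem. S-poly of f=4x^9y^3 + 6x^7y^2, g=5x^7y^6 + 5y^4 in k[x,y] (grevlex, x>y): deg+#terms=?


LT(f)=4x^9y^3, LT(g)=5x^7y^6
lcm(LM)=x^9y^6
S(f,g) (scaled by 20 to clear denominators) = 5y^3*f - 4x^2*g = 30x^7y^5 - 20x^2y^4
2 terms, deg 12.
12+2=14


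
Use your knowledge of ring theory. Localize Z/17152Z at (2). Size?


2-primary part: 17152=2^8*67
Size=2^8=256


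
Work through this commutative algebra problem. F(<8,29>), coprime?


gcd(8,29)=1 => F=ab-a-b=8*29-8-29=232-37=195


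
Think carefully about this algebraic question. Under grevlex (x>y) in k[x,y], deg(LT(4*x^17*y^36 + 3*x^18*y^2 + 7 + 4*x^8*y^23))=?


LT: 4*x^17*y^36
deg_x=17, deg_y=36
Total=17+36=53


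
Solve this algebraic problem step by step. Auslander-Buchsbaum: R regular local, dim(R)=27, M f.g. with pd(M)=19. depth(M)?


pd+depth=depth(R)=27
depth=27-19=8


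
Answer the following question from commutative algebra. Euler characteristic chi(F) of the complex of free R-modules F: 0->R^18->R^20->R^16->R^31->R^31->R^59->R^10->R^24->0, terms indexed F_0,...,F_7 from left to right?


chi = sum (-1)^i * rank:
(-1)^0*18=18
(-1)^1*20=-20
(-1)^2*16=16
(-1)^3*31=-31
(-1)^4*31=31
(-1)^5*59=-59
(-1)^6*10=10
(-1)^7*24=-24
chi=-59


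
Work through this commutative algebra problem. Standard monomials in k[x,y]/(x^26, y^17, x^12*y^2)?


k[x,y]/I, I = (x^26, y^17, x^12*y^2)
Rect: 26x17=442. Corner: (26-12)x(17-2)=210.
dim = 442-210 = 232


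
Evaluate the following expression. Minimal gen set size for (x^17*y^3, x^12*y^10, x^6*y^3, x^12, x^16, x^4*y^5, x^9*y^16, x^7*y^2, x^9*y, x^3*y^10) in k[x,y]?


Remove redundant (divisible by others).
x^17*y^3 redundant.
x^12*y^10 redundant.
x^16 redundant.
x^9*y^16 redundant.
Min: x^12, x^9*y, x^7*y^2, x^6*y^3, x^4*y^5, x^3*y^10
Count=6


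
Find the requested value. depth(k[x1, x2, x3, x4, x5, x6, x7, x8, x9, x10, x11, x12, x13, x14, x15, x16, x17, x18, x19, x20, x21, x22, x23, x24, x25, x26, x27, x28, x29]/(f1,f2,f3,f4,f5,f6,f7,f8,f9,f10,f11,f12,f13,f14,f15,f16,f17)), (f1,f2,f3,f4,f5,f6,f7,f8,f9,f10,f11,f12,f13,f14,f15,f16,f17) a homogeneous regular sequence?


depth(R)=29
depth(R/I)=29-17=12


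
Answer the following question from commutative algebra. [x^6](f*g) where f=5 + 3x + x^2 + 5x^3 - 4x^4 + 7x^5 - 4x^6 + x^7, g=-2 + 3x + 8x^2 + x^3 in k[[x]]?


[x^6] = sum a_i*b_j, i+j=6
  5*1=5
  -4*8=-32
  7*3=21
  -4*-2=8
Sum=2


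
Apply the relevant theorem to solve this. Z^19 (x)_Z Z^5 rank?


rank(M(x)N) = rank(M)*rank(N)
19*5 = 95


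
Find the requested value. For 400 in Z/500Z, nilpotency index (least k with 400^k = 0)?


400^k mod 500:
k=1: 400
k=2: 0
First zero at k = 2


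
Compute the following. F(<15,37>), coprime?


gcd(15,37)=1 => F=ab-a-b=15*37-15-37=555-52=503


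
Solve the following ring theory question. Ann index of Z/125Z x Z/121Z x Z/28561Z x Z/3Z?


Exponent = lcm of the cyclic orders; pairwise coprime => product.
5^3*11^2*13^4*3^1=125*121*28561*3=1295955375


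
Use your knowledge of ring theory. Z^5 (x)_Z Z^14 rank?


rank(M(x)N) = rank(M)*rank(N)
5*14 = 70


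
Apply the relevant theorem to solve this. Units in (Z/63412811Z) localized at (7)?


Local ring = Z/5764801Z.
phi(5764801) = 7^7*(7-1) = 4941258


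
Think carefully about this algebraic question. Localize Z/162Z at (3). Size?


3-primary part: 162=3^4*2
Size=3^4=81


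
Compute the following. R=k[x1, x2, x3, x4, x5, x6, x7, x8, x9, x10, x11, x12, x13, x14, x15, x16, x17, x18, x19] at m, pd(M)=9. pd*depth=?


pd+depth=19
depth=19-9=10
pd*depth=9*10=90


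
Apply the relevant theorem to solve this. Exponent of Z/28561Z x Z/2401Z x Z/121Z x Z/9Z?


Exponent = lcm of the cyclic orders; pairwise coprime => product.
13^4*7^4*11^2*3^2=28561*2401*121*9=74678132529


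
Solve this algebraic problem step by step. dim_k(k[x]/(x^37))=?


Basis: 1,x,...,x^36
dim=37


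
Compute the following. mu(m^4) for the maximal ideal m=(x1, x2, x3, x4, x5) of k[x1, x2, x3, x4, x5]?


Graded Nakayama: mu(m^d) = dim_k (m^d/m^(d+1)) = #degree-4 monomials in 5 vars
C(n+d-1,d)=C(8,4)=70


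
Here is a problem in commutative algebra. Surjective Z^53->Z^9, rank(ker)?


rank(ker) = 53-9 = 44


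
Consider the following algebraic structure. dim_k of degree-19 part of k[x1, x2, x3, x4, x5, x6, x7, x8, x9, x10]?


C(d+n-1,n-1)=C(28,9)=6906900


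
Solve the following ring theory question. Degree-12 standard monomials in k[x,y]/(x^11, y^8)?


k[x,y], I = (x^11, y^8), d = 12
Need i < 11 and d-i < 8.
Range: 5 <= i <= 10.
H(12) = 6


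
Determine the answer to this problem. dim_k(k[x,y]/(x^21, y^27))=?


Basis: x^i*y^j, i<21, j<27
21*27=567


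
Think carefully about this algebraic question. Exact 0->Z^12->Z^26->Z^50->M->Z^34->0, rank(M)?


Alt sum=0:
(-1)^0*12 + (-1)^1*26 + (-1)^2*50 + (-1)^3*? + (-1)^4*34=0
rank(M)=70


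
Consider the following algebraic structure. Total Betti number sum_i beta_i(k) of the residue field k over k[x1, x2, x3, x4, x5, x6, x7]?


Koszul resolution: beta_i(k)=C(n,i), n=7
sum_i C(7,i) = 2^7 = 128


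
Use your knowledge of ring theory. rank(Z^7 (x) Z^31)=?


rank(M(x)N) = rank(M)*rank(N)
7*31 = 217


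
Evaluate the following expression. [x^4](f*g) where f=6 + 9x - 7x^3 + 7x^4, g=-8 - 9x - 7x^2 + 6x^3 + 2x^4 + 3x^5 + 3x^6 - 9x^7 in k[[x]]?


[x^4] = sum a_i*b_j, i+j=4
  6*2=12
  9*6=54
  -7*-9=63
  7*-8=-56
Sum=73


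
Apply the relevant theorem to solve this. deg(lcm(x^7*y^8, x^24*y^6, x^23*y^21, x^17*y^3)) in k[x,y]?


lcm = componentwise max:
x: max(7,24,23,17)=24
y: max(8,6,21,3)=21
Total=24+21=45


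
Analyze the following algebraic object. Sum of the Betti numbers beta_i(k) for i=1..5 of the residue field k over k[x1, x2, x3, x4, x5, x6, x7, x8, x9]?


Koszul resolution: beta_i(k)=C(n,i), n=9
C(9,1)=9, C(9,2)=36, C(9,3)=84, C(9,4)=126, C(9,5)=126
Sum=381


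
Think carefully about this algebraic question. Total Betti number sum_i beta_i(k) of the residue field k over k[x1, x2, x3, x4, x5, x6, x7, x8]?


Koszul resolution: beta_i(k)=C(n,i), n=8
sum_i C(8,i) = 2^8 = 256


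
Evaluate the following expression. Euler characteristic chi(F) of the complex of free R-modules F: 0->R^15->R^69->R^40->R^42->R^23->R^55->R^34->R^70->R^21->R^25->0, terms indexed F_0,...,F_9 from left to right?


chi = sum (-1)^i * rank:
(-1)^0*15=15
(-1)^1*69=-69
(-1)^2*40=40
(-1)^3*42=-42
(-1)^4*23=23
(-1)^5*55=-55
(-1)^6*34=34
(-1)^7*70=-70
(-1)^8*21=21
(-1)^9*25=-25
chi=-128


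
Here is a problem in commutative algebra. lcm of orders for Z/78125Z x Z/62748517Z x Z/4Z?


Exponent = lcm of the cyclic orders; pairwise coprime => product.
5^7*13^7*2^2=78125*62748517*4=19608911562500


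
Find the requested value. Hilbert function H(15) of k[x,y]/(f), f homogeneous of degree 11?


H(t)=d for t>=d-1.
d=11, t=15
H(15)=11


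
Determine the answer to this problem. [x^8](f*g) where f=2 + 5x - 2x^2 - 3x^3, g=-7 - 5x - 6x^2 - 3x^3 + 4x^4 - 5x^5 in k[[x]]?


[x^8] = sum a_i*b_j, i+j=8
  -3*-5=15
Sum=15


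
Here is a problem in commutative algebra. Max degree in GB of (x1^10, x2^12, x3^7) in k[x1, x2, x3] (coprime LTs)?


Pure powers, coprime LTs => already GB.
Degrees: 10, 12, 7
Max=12


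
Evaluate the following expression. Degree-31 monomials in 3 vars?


C(d+n-1,n-1)=C(33,2)=528


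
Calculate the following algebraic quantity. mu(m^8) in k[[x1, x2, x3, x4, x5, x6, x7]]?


C(n+d-1,d)=C(14,8)=3003


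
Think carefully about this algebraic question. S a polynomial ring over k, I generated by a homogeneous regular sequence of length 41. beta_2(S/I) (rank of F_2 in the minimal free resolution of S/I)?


Regular sequence => Koszul complex is the minimal free resolution.
Syz_1 minimally generated by Koszul relations f_i*e_j - f_j*e_i (i<j): mu(Syz_1) = beta_2 = C(m,2) = m(m-1)/2
m=41
41*40/2 = 820


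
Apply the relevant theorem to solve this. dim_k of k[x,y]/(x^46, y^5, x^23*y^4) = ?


k[x,y]/I, I = (x^46, y^5, x^23*y^4)
Rect: 46x5=230. Corner: (46-23)x(5-4)=23.
dim = 230-23 = 207


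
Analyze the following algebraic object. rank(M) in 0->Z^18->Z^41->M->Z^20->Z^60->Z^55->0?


Alt sum=0:
(-1)^0*18 + (-1)^1*41 + (-1)^2*? + (-1)^3*20 + (-1)^4*60 + (-1)^5*55=0
rank(M)=38


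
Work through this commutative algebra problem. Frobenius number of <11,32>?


gcd(11,32)=1 => F=ab-a-b=11*32-11-32=352-43=309


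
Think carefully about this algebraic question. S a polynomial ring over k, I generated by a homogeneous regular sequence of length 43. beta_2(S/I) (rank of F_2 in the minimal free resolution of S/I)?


Regular sequence => Koszul complex is the minimal free resolution.
Syz_1 minimally generated by Koszul relations f_i*e_j - f_j*e_i (i<j): mu(Syz_1) = beta_2 = C(m,2) = m(m-1)/2
m=43
43*42/2 = 903


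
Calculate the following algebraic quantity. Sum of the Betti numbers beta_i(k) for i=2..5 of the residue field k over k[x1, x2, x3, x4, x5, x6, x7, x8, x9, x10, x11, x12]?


Koszul resolution: beta_i(k)=C(n,i), n=12
C(12,2)=66, C(12,3)=220, C(12,4)=495, C(12,5)=792
Sum=1573


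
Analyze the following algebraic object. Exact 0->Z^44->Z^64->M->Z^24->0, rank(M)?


Alt sum=0:
(-1)^0*44 + (-1)^1*64 + (-1)^2*? + (-1)^3*24=0
rank(M)=44


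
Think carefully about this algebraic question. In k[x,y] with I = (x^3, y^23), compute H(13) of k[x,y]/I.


k[x,y], I = (x^3, y^23), d = 13
Need i < 3 and d-i < 23.
Range: 0 <= i <= 2.
H(13) = 3


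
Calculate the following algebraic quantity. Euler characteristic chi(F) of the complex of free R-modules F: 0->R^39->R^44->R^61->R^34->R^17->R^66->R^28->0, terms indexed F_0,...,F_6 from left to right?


chi = sum (-1)^i * rank:
(-1)^0*39=39
(-1)^1*44=-44
(-1)^2*61=61
(-1)^3*34=-34
(-1)^4*17=17
(-1)^5*66=-66
(-1)^6*28=28
chi=1


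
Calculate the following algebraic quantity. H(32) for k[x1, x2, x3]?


C(d+n-1,n-1)=C(34,2)=561


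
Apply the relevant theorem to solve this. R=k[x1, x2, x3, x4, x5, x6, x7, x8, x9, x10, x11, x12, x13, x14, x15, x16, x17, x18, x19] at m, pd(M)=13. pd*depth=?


pd+depth=19
depth=19-13=6
pd*depth=13*6=78


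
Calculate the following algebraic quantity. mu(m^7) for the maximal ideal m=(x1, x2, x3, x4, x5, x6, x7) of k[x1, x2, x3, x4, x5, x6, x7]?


Graded Nakayama: mu(m^d) = dim_k (m^d/m^(d+1)) = #degree-7 monomials in 7 vars
C(n+d-1,d)=C(13,7)=1716


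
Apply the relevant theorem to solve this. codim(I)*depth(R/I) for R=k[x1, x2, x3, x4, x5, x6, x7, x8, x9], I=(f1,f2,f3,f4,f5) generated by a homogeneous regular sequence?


codim=5, depth=dim(R/I)=9-5=4
Product=5*4=20


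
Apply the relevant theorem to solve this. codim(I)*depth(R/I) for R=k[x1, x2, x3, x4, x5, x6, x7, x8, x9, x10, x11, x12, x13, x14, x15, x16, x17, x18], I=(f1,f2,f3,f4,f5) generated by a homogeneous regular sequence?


codim=5, depth=dim(R/I)=18-5=13
Product=5*13=65


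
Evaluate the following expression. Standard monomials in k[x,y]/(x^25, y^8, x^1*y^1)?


k[x,y]/I, I = (x^25, y^8, x^1*y^1)
Rect: 25x8=200. Corner: (25-1)x(8-1)=168.
dim = 200-168 = 32


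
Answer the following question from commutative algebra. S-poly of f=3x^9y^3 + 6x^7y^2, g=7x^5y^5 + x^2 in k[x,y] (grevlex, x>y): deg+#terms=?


LT(f)=3x^9y^3, LT(g)=7x^5y^5
lcm(LM)=x^9y^5
S(f,g) (scaled by 21 to clear denominators) = 7y^2*f - 3x^4*g = 42x^7y^4 - 3x^6
2 terms, deg 11.
11+2=13


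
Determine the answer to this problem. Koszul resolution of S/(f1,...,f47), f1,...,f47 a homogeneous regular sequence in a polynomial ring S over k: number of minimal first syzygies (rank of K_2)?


Regular sequence => Koszul complex is the minimal free resolution.
Syz_1 minimally generated by Koszul relations f_i*e_j - f_j*e_i (i<j): mu(Syz_1) = beta_2 = C(m,2) = m(m-1)/2
m=47
47*46/2 = 1081


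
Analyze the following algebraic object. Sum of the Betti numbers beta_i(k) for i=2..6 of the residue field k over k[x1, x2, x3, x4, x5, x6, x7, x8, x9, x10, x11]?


Koszul resolution: beta_i(k)=C(n,i), n=11
C(11,2)=55, C(11,3)=165, C(11,4)=330, C(11,5)=462, C(11,6)=462
Sum=1474


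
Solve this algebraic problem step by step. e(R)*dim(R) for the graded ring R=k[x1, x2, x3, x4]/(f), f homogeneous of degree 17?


e(R)=deg(f)=17, dim(R)=4-1=3
e*dim=17*3=51


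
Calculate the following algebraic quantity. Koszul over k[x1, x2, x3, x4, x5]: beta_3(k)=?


C(n,i)=C(5,3)=10


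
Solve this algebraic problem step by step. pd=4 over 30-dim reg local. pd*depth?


pd+depth=30
depth=30-4=26
pd*depth=4*26=104


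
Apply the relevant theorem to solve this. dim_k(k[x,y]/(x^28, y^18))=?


Basis: x^i*y^j, i<28, j<18
28*18=504


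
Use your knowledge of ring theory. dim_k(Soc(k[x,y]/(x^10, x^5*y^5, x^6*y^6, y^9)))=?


Socle = ann(m) = span of standard monomials u with x*u, y*u in I (staircase corners).
Redundant generators: x^6*y^6
Minimal generators: x^10, x^5*y^5, y^9
Corners: x^4y^8, x^9y^4
Socle dim=2


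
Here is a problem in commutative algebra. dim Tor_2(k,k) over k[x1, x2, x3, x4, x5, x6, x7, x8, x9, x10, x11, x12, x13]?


Koszul: C(n,i)=C(13,2)=78


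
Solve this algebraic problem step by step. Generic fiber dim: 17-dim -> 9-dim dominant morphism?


dim(fiber)=dim(X)-dim(Y)=17-9=8


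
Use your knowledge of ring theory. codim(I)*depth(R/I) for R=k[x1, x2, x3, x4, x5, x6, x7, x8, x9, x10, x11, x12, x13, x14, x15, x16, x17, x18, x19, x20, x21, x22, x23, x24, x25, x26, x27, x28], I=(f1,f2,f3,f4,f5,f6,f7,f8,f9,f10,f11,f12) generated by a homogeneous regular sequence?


codim=12, depth=dim(R/I)=28-12=16
Product=12*16=192


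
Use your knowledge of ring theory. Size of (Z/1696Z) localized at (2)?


2-primary part: 1696=2^5*53
Size=2^5=32


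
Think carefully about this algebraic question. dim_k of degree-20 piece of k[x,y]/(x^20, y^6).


k[x,y], I = (x^20, y^6), d = 20
Need i < 20 and d-i < 6.
Range: 15 <= i <= 19.
H(20) = 5


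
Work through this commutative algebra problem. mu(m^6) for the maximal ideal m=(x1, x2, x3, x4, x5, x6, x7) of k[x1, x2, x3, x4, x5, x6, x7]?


Graded Nakayama: mu(m^d) = dim_k (m^d/m^(d+1)) = #degree-6 monomials in 7 vars
C(n+d-1,d)=C(12,6)=924


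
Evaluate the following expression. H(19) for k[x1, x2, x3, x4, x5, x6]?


C(d+n-1,n-1)=C(24,5)=42504


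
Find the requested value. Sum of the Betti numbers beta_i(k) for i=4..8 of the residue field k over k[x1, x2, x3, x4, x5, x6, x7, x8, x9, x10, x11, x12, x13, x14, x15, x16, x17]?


Koszul resolution: beta_i(k)=C(n,i), n=17
C(17,4)=2380, C(17,5)=6188, C(17,6)=12376, C(17,7)=19448, C(17,8)=24310
Sum=64702


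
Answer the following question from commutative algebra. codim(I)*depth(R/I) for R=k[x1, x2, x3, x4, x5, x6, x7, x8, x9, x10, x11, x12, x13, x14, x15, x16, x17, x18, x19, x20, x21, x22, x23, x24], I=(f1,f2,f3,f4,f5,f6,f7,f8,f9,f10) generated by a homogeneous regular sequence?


codim=10, depth=dim(R/I)=24-10=14
Product=10*14=140


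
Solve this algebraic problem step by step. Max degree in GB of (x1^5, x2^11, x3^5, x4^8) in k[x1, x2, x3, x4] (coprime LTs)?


Pure powers, coprime LTs => already GB.
Degrees: 5, 11, 5, 8
Max=11


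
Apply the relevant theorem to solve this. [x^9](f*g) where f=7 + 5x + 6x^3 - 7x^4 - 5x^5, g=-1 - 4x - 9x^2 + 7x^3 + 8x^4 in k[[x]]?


[x^9] = sum a_i*b_j, i+j=9
  -5*8=-40
Sum=-40


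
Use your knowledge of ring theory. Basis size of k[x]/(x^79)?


Basis: 1,x,...,x^78
dim=79


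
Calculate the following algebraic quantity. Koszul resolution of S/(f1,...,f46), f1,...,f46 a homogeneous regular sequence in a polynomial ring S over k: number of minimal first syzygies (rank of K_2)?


Regular sequence => Koszul complex is the minimal free resolution.
Syz_1 minimally generated by Koszul relations f_i*e_j - f_j*e_i (i<j): mu(Syz_1) = beta_2 = C(m,2) = m(m-1)/2
m=46
46*45/2 = 1035


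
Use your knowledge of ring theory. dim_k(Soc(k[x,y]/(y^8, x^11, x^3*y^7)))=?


Socle = ann(m) = span of standard monomials u with x*u, y*u in I (staircase corners).
Minimal generators: x^11, x^3*y^7, y^8
Corners: x^2y^7, x^10y^6
Socle dim=2


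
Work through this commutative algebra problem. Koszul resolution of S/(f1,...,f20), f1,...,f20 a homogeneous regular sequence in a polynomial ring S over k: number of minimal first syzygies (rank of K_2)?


Regular sequence => Koszul complex is the minimal free resolution.
Syz_1 minimally generated by Koszul relations f_i*e_j - f_j*e_i (i<j): mu(Syz_1) = beta_2 = C(m,2) = m(m-1)/2
m=20
20*19/2 = 190


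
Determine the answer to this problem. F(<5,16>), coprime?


gcd(5,16)=1 => F=ab-a-b=5*16-5-16=80-21=59


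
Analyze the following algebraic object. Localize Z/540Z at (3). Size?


3-primary part: 540=3^3*20
Size=3^3=27


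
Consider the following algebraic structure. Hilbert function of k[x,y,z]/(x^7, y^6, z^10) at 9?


Need i<7, j<6, k<10 with i+j+k=9.
For each i, j ranges over max(0,9-i-9)..min(5,9-i):
  i=0: j in [0,5] -> 6
  i=1: j in [0,5] -> 6
  i=2: j in [0,5] -> 6
  i=3: j in [0,5] -> 6
  i=4: j in [0,5] -> 6
  i=5: j in [0,4] -> 5
  i=6: j in [0,3] -> 4
H(9) = 6+6+6+6+6+5+4 = 39


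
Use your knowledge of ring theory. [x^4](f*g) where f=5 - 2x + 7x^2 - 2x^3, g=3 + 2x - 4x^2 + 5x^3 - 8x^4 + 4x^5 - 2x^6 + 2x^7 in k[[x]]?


[x^4] = sum a_i*b_j, i+j=4
  5*-8=-40
  -2*5=-10
  7*-4=-28
  -2*2=-4
Sum=-82


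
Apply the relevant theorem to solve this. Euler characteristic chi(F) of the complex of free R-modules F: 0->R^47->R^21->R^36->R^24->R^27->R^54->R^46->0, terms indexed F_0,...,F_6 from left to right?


chi = sum (-1)^i * rank:
(-1)^0*47=47
(-1)^1*21=-21
(-1)^2*36=36
(-1)^3*24=-24
(-1)^4*27=27
(-1)^5*54=-54
(-1)^6*46=46
chi=57


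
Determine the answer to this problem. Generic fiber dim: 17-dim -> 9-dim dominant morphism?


dim(fiber)=dim(X)-dim(Y)=17-9=8


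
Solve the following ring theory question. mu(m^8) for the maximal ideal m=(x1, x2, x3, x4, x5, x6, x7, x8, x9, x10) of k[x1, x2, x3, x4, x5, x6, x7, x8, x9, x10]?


Graded Nakayama: mu(m^d) = dim_k (m^d/m^(d+1)) = #degree-8 monomials in 10 vars
C(n+d-1,d)=C(17,8)=24310


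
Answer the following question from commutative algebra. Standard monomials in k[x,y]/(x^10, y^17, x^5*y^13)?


k[x,y]/I, I = (x^10, y^17, x^5*y^13)
Rect: 10x17=170. Corner: (10-5)x(17-13)=20.
dim = 170-20 = 150


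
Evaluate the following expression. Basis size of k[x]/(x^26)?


Basis: 1,x,...,x^25
dim=26


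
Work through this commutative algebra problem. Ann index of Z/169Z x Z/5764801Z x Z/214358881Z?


Exponent = lcm of the cyclic orders; pairwise coprime => product.
13^2*7^8*11^8=169*5764801*214358881=208839433271558089


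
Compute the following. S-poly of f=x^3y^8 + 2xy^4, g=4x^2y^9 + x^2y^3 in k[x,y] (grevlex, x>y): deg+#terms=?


LT(f)=x^3y^8, LT(g)=4x^2y^9
lcm(LM)=x^3y^9
S(f,g) (scaled by 4 to clear denominators) = 4y*f - x*g = -x^3y^3 + 8xy^5
2 terms, deg 6.
6+2=8


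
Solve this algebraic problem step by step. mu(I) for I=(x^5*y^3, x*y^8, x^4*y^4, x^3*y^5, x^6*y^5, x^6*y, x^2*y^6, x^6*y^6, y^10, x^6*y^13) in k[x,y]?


Remove redundant (divisible by others).
x^6*y^5 redundant.
x^6*y^13 redundant.
x^6*y^6 redundant.
Min: x^6*y, x^5*y^3, x^4*y^4, x^3*y^5, x^2*y^6, x*y^8, y^10
Count=7


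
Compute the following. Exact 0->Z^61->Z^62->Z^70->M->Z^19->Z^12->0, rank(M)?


Alt sum=0:
(-1)^0*61 + (-1)^1*62 + (-1)^2*70 + (-1)^3*? + (-1)^4*19 + (-1)^5*12=0
rank(M)=76


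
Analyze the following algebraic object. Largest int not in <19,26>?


gcd(19,26)=1 => F=ab-a-b=19*26-19-26=494-45=449


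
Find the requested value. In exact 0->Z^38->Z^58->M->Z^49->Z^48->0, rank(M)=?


Alt sum=0:
(-1)^0*38 + (-1)^1*58 + (-1)^2*? + (-1)^3*49 + (-1)^4*48=0
rank(M)=21


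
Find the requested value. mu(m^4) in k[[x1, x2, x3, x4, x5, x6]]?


C(n+d-1,d)=C(9,4)=126


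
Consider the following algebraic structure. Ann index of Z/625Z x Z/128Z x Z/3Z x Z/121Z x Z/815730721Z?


Exponent = lcm of the cyclic orders; pairwise coprime => product.
5^4*2^7*3^1*11^2*13^8=625*128*3*121*815730721=23688820137840000


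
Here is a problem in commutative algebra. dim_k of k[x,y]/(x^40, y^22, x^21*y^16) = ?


k[x,y]/I, I = (x^40, y^22, x^21*y^16)
Rect: 40x22=880. Corner: (40-21)x(22-16)=114.
dim = 880-114 = 766


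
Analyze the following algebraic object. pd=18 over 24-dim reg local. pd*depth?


pd+depth=24
depth=24-18=6
pd*depth=18*6=108


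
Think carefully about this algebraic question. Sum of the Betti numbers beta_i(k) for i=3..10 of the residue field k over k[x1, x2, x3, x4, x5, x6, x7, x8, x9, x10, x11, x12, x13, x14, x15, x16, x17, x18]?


Koszul resolution: beta_i(k)=C(n,i), n=18
C(18,3)=816, C(18,4)=3060, C(18,5)=8568, C(18,6)=18564, C(18,7)=31824, C(18,8)=43758, C(18,9)=48620, C(18,10)=43758
Sum=198968


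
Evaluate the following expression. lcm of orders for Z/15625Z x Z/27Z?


Exponent = lcm of the cyclic orders; pairwise coprime => product.
5^6*3^3=15625*27=421875


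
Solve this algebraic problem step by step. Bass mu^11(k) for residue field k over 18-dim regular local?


C(n,i)=C(18,11)=31824


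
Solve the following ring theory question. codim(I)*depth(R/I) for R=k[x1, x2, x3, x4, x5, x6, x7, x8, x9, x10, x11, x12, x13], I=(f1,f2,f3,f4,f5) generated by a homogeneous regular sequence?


codim=5, depth=dim(R/I)=13-5=8
Product=5*8=40


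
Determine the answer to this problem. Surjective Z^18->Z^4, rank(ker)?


rank(ker) = 18-4 = 14


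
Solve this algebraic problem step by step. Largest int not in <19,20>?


gcd(19,20)=1 => F=ab-a-b=19*20-19-20=380-39=341


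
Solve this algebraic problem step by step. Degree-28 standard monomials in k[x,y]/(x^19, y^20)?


k[x,y], I = (x^19, y^20), d = 28
Need i < 19 and d-i < 20.
Range: 9 <= i <= 18.
H(28) = 10


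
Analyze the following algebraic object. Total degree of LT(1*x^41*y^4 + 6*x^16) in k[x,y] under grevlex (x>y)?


LT: 1*x^41*y^4
deg_x=41, deg_y=4
Total=41+4=45


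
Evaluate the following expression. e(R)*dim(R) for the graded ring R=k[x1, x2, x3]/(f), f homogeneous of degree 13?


e(R)=deg(f)=13, dim(R)=3-1=2
e*dim=13*2=26


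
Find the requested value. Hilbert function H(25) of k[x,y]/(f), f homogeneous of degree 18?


H(t)=d for t>=d-1.
d=18, t=25
H(25)=18


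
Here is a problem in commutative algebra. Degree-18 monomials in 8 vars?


C(d+n-1,n-1)=C(25,7)=480700


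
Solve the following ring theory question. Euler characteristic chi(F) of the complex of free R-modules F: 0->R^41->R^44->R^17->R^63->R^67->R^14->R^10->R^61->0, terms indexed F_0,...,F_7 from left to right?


chi = sum (-1)^i * rank:
(-1)^0*41=41
(-1)^1*44=-44
(-1)^2*17=17
(-1)^3*63=-63
(-1)^4*67=67
(-1)^5*14=-14
(-1)^6*10=10
(-1)^7*61=-61
chi=-47


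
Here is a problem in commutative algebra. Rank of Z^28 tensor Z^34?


rank(M(x)N) = rank(M)*rank(N)
28*34 = 952


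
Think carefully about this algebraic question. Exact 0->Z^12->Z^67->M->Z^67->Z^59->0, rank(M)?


Alt sum=0:
(-1)^0*12 + (-1)^1*67 + (-1)^2*? + (-1)^3*67 + (-1)^4*59=0
rank(M)=63


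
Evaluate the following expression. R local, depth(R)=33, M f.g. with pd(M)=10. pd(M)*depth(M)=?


pd+depth=33
depth=33-10=23
pd*depth=10*23=230


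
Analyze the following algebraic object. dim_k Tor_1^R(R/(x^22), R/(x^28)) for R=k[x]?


Tor_1(R/I,R/J)=(I cap J)/IJ=(x^28)/(x^50)
dim=50-28=min(22,28)=22


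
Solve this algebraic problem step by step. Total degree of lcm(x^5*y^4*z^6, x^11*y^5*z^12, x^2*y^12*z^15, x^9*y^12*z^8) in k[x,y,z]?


lcm = componentwise max:
x: max(5,11,2,9)=11
y: max(4,5,12,12)=12
z: max(6,12,15,8)=15
Total=11+12+15=38


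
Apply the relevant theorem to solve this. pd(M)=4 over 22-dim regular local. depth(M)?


pd+depth=depth(R)=22
depth=22-4=18


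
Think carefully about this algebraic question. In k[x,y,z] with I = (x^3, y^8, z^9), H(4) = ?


Need i<3, j<8, k<9 with i+j+k=4.
For each i, j ranges over max(0,4-i-8)..min(7,4-i):
  i=0: j in [0,4] -> 5
  i=1: j in [0,3] -> 4
  i=2: j in [0,2] -> 3
H(4) = 5+4+3 = 12


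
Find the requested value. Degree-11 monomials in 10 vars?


C(d+n-1,n-1)=C(20,9)=167960


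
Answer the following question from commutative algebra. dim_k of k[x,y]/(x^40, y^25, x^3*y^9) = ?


k[x,y]/I, I = (x^40, y^25, x^3*y^9)
Rect: 40x25=1000. Corner: (40-3)x(25-9)=592.
dim = 1000-592 = 408


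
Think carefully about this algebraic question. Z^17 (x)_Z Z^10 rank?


rank(M(x)N) = rank(M)*rank(N)
17*10 = 170


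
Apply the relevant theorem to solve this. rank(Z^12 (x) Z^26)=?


rank(M(x)N) = rank(M)*rank(N)
12*26 = 312


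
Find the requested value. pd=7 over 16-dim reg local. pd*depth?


pd+depth=16
depth=16-7=9
pd*depth=7*9=63


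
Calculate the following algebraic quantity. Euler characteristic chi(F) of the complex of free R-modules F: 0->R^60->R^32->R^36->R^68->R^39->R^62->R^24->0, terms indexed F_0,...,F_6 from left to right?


chi = sum (-1)^i * rank:
(-1)^0*60=60
(-1)^1*32=-32
(-1)^2*36=36
(-1)^3*68=-68
(-1)^4*39=39
(-1)^5*62=-62
(-1)^6*24=24
chi=-3


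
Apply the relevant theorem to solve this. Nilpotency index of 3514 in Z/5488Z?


3514^k mod 5488:
k=1: 3514
k=2: 196
k=3: 2744
k=4: 0
First zero at k = 4


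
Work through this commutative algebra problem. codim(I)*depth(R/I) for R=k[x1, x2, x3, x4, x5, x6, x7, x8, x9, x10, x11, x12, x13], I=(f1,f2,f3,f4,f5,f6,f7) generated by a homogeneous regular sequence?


codim=7, depth=dim(R/I)=13-7=6
Product=7*6=42


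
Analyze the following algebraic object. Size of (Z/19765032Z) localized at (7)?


7-primary part: 19765032=7^7*24
Size=7^7=823543


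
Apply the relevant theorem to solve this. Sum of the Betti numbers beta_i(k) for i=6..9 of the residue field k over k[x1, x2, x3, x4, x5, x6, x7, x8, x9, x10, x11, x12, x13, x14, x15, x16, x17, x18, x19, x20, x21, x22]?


Koszul resolution: beta_i(k)=C(n,i), n=22
C(22,6)=74613, C(22,7)=170544, C(22,8)=319770, C(22,9)=497420
Sum=1062347


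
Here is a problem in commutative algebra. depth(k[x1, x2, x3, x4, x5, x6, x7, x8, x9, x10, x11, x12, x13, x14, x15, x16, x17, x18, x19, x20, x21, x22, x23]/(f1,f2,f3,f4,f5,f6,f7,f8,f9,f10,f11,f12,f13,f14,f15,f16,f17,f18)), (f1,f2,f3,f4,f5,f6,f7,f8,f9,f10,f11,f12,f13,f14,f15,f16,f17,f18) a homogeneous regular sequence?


depth(R)=23
depth(R/I)=23-18=5


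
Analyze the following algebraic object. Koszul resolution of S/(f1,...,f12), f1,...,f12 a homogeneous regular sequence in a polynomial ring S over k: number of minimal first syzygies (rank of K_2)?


Regular sequence => Koszul complex is the minimal free resolution.
Syz_1 minimally generated by Koszul relations f_i*e_j - f_j*e_i (i<j): mu(Syz_1) = beta_2 = C(m,2) = m(m-1)/2
m=12
12*11/2 = 66


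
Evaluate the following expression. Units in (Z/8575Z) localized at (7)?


Local ring = Z/343Z.
phi(343) = 7^2*(7-1) = 294


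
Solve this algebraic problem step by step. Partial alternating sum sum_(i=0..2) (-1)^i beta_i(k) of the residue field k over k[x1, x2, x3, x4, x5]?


Koszul resolution: beta_i(k)=C(n,i), n=5
sum_(i=0..p) (-1)^i C(n,i) = (-1)^p C(n-1,p)
(-1)^2*C(4,2) = (-1)^2*6 = 6


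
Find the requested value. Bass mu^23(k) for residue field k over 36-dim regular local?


C(n,i)=C(36,23)=2310789600


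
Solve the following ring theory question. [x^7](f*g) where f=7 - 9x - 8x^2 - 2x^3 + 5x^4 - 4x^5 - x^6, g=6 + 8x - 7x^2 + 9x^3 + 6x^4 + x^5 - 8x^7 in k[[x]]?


[x^7] = sum a_i*b_j, i+j=7
  7*-8=-56
  -8*1=-8
  -2*6=-12
  5*9=45
  -4*-7=28
  -1*8=-8
Sum=-11


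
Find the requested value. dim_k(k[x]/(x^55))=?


Basis: 1,x,...,x^54
dim=55


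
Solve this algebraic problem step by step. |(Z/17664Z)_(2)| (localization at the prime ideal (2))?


2-primary part: 17664=2^8*69
Size=2^8=256


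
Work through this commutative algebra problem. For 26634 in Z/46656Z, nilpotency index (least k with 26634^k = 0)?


26634^k mod 46656:
k=1: 26634
k=2: 12132
k=3: 30888
k=4: 32400
k=5: 38880
k=6: 0
First zero at k = 6


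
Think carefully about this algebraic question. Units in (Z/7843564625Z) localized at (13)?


Local ring = Z/62748517Z.
phi(62748517) = 13^6*(13-1) = 57921708


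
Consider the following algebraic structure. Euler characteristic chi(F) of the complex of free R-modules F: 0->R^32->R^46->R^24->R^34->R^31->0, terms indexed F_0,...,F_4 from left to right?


chi = sum (-1)^i * rank:
(-1)^0*32=32
(-1)^1*46=-46
(-1)^2*24=24
(-1)^3*34=-34
(-1)^4*31=31
chi=7


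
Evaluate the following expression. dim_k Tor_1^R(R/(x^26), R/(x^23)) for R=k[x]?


Tor_1(R/I,R/J)=(I cap J)/IJ=(x^26)/(x^49)
dim=49-26=min(26,23)=23
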